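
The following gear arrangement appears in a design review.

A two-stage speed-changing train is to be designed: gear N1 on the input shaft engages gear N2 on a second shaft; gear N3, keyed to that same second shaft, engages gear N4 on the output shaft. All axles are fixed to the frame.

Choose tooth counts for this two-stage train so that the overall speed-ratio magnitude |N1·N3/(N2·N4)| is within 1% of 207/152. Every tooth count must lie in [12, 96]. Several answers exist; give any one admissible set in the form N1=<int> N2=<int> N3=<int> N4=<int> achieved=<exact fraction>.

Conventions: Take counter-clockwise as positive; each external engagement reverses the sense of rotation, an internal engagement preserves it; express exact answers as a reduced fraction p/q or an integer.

topology: fixed-axis compound train — 2 stages, target 207/152
target = 207/152 in lowest terms: an exact hit needs N1·N3 = k·207 and N2·N4 = k·152 for one integer k, every count in [12, 96]; additionally prefer no 1:1 stage (N1 ≠ N2, N3 ≠ N4)
k = 1: no 1:1-free in-range split of k·207 and k·152 into factor pairs; take k = 2
k = 2: N1·N3 = 414 = 18·23, N2·N4 = 304 = 16·19
achieved = 18·23/(16·19) = 207/152; |achieved − target| = 0 ≤ 207/15200 ✓

N1=18 N2=16 N3=23 N4=19 achieved=207/152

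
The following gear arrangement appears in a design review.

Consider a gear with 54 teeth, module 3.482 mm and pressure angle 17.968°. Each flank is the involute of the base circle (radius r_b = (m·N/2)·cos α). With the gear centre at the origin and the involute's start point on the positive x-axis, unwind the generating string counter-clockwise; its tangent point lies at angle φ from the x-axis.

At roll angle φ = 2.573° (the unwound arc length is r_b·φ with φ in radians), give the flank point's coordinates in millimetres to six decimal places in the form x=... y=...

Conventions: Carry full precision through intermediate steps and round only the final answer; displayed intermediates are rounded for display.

topology: single-mesh involute geometry — m = 3.482, N = 54
pitch radius r_p = m·N/2 = 3.482·54/2 = 94.014000
base radius r_b = r_p·cos α = 94.014000·cos 17.968° = 89.428839
roll angle φ = 2.573° = 0.04490732 rad
x = r_b·(cos φ + φ·sin φ) = 89.518968
y = r_b·(sin φ − φ·cos φ) = 0.002699

x=89.518968 y=0.002699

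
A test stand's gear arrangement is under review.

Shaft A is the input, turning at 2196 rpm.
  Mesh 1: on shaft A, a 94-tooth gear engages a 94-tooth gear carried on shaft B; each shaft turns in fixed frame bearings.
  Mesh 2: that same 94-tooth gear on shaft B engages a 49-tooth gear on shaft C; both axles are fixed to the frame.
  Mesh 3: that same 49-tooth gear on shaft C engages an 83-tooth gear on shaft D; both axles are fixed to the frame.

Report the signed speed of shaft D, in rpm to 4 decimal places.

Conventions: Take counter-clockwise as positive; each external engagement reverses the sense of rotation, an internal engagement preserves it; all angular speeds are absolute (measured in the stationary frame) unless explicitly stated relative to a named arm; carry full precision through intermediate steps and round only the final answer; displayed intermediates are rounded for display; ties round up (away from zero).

3-mesh fixed-axis compound train (all bearings frame-fixed)
mesh 1 [94T→94T]: ω = 2196.0000×94/94 = 2196.0000 rpm, sense flips to −
mesh 2 [94T→49T]: ω = 2196.0000×94/49 = 4212.7347 rpm, sense flips to +
mesh 3 [49T→83T]: ω = 4212.7347×49/83 = 2487.0361 rpm, sense flips to −
signed output speed = -2487.0361 rpm

-2487.0361 rpm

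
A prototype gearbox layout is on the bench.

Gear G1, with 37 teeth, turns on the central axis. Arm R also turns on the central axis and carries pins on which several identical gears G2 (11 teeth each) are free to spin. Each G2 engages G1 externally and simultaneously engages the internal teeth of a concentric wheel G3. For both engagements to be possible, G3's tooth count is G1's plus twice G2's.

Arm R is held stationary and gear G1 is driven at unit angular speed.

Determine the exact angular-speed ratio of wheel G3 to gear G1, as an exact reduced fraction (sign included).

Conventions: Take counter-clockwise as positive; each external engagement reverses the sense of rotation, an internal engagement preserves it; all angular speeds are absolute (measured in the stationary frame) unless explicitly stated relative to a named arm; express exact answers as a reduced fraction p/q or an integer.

-37/59

planetary set (37T centre, 11T on arm, 59T internal) — Willis relation
ring teeth: 37 + 2·11 = 59
37(ω_sun−ω_arm) = −59(ω_ring−ω_arm),  ω_arm = 0, ω_sun = 1
ω_ring = 0 − (37/59)(1−0) = -37/59
ω_out/ω_in = -37/59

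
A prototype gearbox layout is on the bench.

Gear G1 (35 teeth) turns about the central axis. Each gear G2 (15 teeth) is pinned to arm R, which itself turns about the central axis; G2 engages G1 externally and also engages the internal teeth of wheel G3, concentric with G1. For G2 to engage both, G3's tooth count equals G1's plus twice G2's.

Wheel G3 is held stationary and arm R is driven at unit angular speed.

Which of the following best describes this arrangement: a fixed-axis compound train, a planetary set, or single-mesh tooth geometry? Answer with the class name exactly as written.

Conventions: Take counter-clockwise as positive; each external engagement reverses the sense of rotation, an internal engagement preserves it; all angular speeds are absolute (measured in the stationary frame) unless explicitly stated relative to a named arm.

planetary set

class = planetary set [G3 = 35+2·15 = 65; Willis about the carrier]
classification: planetary set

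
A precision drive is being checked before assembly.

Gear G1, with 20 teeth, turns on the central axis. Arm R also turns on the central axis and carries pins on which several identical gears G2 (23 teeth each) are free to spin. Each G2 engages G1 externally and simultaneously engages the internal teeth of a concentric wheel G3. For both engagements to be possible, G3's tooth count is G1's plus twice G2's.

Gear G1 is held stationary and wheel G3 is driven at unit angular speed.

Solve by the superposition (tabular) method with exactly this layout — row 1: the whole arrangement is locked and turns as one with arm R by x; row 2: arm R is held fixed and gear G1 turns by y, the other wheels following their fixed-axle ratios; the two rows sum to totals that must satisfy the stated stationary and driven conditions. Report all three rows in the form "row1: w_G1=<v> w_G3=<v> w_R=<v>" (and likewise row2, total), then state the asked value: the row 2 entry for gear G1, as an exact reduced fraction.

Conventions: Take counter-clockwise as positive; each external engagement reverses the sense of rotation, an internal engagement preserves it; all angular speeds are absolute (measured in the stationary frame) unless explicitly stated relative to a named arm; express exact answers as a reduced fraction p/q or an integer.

class = planetary set [G3 = 20+2·23 = 66; Willis about the carrier]
row 1: whole set turns with the arm by x
superposition row 2 [arm held]: sun y, ring −(20/66)·y, arm 0
boundary: total ω_sun = x + y = 0 and total ω_ring = x − (20/66)·y = 1  ⇒  y = -33/43, x = 33/43
row 2 ring = −(20/66)·(-33/43) = 10/43
totals (row 1 + row 2): sun 33/43 + (-33/43) = 0, ring 33/43 + 10/43 = 1, arm 33/43 + 0 = 33/43
asked cell (row2, sun) = -33/43

row1: w_G1=33/43 w_G3=33/43 w_R=33/43
row2: w_G1=-33/43 w_G3=10/43 w_R=0
total: w_G1=0 w_G3=1 w_R=33/43
asked value: -33/43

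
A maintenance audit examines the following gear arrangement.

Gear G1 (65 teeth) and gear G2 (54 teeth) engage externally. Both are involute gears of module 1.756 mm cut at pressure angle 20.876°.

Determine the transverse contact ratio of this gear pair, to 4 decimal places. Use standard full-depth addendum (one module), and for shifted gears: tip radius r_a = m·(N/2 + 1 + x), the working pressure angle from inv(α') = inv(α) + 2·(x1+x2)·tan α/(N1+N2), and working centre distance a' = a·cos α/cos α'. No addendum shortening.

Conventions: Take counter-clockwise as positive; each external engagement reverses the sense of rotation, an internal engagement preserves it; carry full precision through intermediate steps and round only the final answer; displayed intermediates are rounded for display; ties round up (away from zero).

topology: single-mesh involute geometry — m = 1.756, 65T/54T pair
base radii: r_b1 = 53.323573, r_b2 = 44.299583
tip radii: r_a1 = 58.826000, r_a2 = 49.168000
no profile shift: α' = α, a' = a
action lengths: √(r_a1²−r_b1²) = 24.841394, √(r_a2²−r_b2²) = 21.331646
base pitch p_b = π·m·cos α = 5.154491
CR = (24.841394 + 21.331646 − 104.482000·sin 20.87600°)/5.154491 = 1.734649
contact ratio ≈ 1.7346

1.7346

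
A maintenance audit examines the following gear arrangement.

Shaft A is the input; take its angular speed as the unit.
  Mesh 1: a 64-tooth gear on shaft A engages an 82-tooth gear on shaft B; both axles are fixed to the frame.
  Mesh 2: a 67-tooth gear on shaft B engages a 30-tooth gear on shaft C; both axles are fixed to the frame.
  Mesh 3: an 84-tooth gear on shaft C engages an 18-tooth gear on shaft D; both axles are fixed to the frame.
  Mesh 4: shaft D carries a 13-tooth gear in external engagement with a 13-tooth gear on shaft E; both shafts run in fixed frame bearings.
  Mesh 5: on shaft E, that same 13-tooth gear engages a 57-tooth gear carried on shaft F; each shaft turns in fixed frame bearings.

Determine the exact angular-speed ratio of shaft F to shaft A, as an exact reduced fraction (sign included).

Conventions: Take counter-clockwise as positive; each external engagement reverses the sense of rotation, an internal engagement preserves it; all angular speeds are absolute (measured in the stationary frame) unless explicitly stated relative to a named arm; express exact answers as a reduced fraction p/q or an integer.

class = fixed-axis compound train [5 meshes; 5 ratios multiply, 5 sense flips]
mesh 1 [64T→82T]: running ratio 32/41, sense −
mesh 2 [67T→30T]: running ratio 1072/615, sense +
mesh 3 [84T→18T]: running ratio 15008/1845, sense −
mesh 4 [13T→13T]: running ratio 15008/1845, sense +
mesh 5 [13T→57T]: running ratio 195104/105165, sense −
ω_out/ω_in = -195104/105165

-195104/105165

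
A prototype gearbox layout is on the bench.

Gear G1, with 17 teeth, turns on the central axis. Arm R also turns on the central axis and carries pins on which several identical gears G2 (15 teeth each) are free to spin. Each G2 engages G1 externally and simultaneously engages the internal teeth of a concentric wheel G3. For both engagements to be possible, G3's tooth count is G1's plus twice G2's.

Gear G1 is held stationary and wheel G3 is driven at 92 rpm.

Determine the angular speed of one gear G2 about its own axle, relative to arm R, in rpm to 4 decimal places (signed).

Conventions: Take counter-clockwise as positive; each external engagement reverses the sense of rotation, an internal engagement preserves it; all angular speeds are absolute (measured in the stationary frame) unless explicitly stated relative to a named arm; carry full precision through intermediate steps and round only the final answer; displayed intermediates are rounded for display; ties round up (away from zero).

topology: planetary set — G1 17T / G2 15T / G3 47T, arm = carrier (Willis)
normalise by the input: solve with ω_ring = 1, then scale by 92 rpm
ring teeth: 17 + 2·15 = 47
17(ω_sun−ω_arm) = −47(ω_ring−ω_arm),  ω_sun = 0, ω_ring = 1
17(0−ω_arm) = −47(1−ω_arm)  ⇒  64·ω_arm = 47  ⇒  ω_arm = 47/64
sun–planet mesh: 17·(0−47/64) = −15·(ω_p−ω_arm)  ⇒  ω_p−ω_arm = 799/960
scale: ω_p−ω_arm = 799/960 × 92 rpm = +76.5708 rpm

+76.5708 rpm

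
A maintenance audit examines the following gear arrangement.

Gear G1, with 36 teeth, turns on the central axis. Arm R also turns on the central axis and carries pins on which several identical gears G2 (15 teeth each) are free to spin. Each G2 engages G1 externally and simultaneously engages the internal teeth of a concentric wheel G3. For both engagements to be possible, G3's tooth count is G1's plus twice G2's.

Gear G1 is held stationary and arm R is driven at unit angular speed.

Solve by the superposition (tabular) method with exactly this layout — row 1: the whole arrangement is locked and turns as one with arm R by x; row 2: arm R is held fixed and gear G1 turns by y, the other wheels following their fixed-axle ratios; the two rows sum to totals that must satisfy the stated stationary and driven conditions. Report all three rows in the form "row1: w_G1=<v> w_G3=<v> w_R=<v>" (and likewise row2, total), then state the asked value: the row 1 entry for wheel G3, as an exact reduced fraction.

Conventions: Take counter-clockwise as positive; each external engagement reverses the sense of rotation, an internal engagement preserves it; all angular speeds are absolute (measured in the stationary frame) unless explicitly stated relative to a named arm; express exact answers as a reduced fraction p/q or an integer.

row1: w_G1=1 w_G3=1 w_R=1
row2: w_G1=-1 w_G3=6/11 w_R=0
total: w_G1=0 w_G3=17/11 w_R=1
asked value: 1

recognized (axles ride arm R): planetary set, 36/15/66 teeth
row 1: whole set turns with the arm by x
row 2: sun turns y, ring = −(36/66)·y, arm 0
boundary: total ω_sun = x + y = 0 and total ω_arm = x = 1  ⇒  y = -1, x = 1
row 2 ring = −(36/66)·(-1) = 6/11
totals (row 1 + row 2): sun 1 + (-1) = 0, ring 1 + 6/11 = 17/11, arm 1 + 0 = 1
asked cell (row1, ring) = 1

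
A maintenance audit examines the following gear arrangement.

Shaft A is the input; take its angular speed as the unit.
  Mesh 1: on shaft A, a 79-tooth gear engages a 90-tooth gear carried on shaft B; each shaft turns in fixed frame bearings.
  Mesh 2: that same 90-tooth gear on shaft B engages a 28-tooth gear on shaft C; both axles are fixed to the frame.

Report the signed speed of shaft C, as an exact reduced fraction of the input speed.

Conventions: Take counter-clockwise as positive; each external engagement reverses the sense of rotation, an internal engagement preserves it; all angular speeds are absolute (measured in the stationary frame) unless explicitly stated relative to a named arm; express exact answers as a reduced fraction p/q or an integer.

2-mesh fixed-axis compound train (all bearings frame-fixed)
mesh 1 [79T→90T]: |ω|/ω_in = 1×79/90 = 79/90, sense flips to −
mesh 2 [90T→28T]: |ω|/ω_in = (79/90)×90/28 = 79/28, sense flips to +
signed output speed (× input speed) = 79/28

79/28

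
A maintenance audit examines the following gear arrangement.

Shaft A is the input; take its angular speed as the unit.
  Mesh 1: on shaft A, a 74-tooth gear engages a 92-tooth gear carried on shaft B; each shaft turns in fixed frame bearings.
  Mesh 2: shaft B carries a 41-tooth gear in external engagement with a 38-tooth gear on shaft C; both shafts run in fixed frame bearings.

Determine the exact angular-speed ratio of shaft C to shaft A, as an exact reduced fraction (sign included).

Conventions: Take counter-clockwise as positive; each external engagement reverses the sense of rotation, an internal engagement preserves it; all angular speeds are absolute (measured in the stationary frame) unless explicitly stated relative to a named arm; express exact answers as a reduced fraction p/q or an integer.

1517/1748

class = fixed-axis compound train [2 meshes; 2 ratios multiply, 2 sense flips]
mesh 1 [74T→92T]: running ratio 37/46, sense −
mesh 2 [41T→38T]: running ratio 1517/1748, sense +
ω_out/ω_in = 1517/1748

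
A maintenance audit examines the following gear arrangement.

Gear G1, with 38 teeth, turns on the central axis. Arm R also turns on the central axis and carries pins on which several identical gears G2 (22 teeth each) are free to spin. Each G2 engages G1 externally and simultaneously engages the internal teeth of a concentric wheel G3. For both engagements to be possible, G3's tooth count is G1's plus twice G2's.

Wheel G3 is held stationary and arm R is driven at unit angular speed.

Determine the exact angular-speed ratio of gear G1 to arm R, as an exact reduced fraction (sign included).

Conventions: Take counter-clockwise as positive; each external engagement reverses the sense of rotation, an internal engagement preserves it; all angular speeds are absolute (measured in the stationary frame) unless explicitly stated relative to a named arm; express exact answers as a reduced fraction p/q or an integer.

60/19

recognized (axles ride arm R): planetary set, 38/22/82 teeth
ring teeth: 38 + 2·22 = 82
38(ω_sun−ω_arm) = −82(ω_ring−ω_arm),  ω_ring = 0, ω_arm = 1
ω_sun = 1 − (82/38)(0−1) = 60/19
ω_out/ω_in = 60/19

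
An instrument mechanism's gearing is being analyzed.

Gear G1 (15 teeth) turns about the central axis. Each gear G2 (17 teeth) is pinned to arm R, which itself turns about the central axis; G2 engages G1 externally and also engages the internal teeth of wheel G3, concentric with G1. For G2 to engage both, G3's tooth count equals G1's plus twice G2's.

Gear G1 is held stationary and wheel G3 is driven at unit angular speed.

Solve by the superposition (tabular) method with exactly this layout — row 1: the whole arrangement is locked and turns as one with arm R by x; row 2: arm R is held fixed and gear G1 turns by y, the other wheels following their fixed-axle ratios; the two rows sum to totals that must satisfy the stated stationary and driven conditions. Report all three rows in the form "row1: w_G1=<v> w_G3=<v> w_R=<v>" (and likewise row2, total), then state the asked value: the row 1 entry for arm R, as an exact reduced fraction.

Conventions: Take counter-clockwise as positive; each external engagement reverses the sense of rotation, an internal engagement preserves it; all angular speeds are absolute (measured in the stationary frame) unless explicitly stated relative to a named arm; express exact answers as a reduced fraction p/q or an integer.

row1: w_G1=49/64 w_G3=49/64 w_R=49/64
row2: w_G1=-49/64 w_G3=15/64 w_R=0
total: w_G1=0 w_G3=1 w_R=49/64
asked value: 49/64

class = planetary set [G3 = 15+2·17 = 49; Willis about the carrier]
row 1: whole set turns with the arm by x
superposition row 2 [arm held]: sun y, ring −(15/49)·y, arm 0
boundary: total ω_sun = x + y = 0 and total ω_ring = x − (15/49)·y = 1  ⇒  y = -49/64, x = 49/64
row 2 ring = −(15/49)·(-49/64) = 15/64
totals (row 1 + row 2): sun 49/64 + (-49/64) = 0, ring 49/64 + 15/64 = 1, arm 49/64 + 0 = 49/64
asked cell (row1, arm) = 49/64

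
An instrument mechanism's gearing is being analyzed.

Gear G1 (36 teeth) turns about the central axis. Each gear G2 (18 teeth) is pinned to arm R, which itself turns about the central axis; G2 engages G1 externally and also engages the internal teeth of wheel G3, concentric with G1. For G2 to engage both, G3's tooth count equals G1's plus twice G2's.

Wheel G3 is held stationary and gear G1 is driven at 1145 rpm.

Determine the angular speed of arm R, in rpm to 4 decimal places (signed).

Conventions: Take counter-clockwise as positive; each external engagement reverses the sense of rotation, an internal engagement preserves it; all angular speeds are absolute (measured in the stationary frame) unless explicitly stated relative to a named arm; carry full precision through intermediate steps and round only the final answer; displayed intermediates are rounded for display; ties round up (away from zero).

+381.6667 rpm

recognized (axles ride arm R): planetary set, 36/18/72 teeth
normalise by the input: solve with ω_sun = 1, then scale by 1145 rpm
ring teeth: 36 + 2·18 = 72
36(ω_sun−ω_arm) = −72(ω_ring−ω_arm),  ω_ring = 0, ω_sun = 1
36(1−ω_arm) = −72(0−ω_arm)  ⇒  108·ω_arm = 36  ⇒  ω_arm = 1/3
scale: ω_arm = 1/3 × 1145 rpm = +381.6667 rpm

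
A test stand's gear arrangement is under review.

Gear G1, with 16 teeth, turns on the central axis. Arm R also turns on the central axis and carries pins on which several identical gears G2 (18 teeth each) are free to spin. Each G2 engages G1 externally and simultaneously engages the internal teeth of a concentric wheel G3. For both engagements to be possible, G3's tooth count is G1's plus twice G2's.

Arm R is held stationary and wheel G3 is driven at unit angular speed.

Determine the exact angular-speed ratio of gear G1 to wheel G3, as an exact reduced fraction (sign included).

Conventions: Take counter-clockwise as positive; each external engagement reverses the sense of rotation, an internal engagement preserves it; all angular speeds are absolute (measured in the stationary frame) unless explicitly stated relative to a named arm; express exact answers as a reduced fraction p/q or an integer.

-13/4

planetary set (16T centre, 18T on arm, 52T internal) — Willis relation
ring teeth: 16 + 2·18 = 52
16(ω_sun−ω_arm) = −52(ω_ring−ω_arm),  ω_arm = 0, ω_ring = 1
ω_sun = 0 − (52/16)(1−0) = -13/4
ω_out/ω_in = -13/4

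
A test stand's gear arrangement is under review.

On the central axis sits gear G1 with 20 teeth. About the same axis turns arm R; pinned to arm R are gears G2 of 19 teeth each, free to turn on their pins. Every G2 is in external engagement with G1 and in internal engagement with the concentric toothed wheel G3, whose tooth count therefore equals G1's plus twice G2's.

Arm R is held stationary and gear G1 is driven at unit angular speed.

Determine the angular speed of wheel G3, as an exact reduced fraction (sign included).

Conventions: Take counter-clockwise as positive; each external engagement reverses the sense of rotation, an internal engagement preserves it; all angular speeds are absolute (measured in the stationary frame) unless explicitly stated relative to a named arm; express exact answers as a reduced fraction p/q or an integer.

recognized (axles ride arm R): planetary set, 20/19/58 teeth
ring teeth: 20 + 2·19 = 58
20(ω_sun−ω_arm) = −58(ω_ring−ω_arm),  ω_arm = 0, ω_sun = 1
ω_ring = 0 − (20/58)(1−0) = -10/29
exact speed ratio = -10/29

-10/29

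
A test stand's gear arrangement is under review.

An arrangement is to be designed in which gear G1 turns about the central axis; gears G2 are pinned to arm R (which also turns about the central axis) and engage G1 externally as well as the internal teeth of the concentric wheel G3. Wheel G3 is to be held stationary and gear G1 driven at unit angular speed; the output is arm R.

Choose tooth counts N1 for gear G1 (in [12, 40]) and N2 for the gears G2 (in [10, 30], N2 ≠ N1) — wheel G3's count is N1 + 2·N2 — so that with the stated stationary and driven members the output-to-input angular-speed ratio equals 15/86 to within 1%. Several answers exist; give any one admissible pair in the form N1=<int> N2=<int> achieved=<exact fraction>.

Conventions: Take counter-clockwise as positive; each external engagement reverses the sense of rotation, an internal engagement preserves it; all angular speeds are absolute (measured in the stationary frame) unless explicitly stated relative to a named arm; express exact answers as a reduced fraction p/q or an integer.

design class (target 15/86): planetary set
Willis with ω_ring = 0: ω_arm/ω_sun = N1/(N1+N3); set equal to 15/86  ⇒  N3/N1 = 1/(15/86) − 1 = 71/15
N3 = N1 + 2·N2  ⇒  N2/N1 = (N3/N1 − 1)/2 = (71/15 − 1)/2 = 28/15
smallest multiple with N1 ≥ 12 and N2 ≥ 10: k = 1  ⇒  N1 = 1·15 = 15, N2 = 1·28 = 28 (N1 ≤ 40, N2 ≤ 30, N2 ≠ N1 ✓), N3 = 15 + 2·28 = 71
check: N1/(N1+N3) with N1 = 15, N3 = 71 gives 15/86; |achieved − target| = 0 ≤ 3/1720 ✓

N1=15 N2=28 achieved=15/86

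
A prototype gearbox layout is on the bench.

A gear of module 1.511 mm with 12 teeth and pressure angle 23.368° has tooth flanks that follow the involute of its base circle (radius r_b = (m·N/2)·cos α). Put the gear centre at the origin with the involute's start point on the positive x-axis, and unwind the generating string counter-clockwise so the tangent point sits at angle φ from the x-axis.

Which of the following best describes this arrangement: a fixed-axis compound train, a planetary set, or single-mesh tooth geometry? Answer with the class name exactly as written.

single-mesh involute tooth geometry (12T wheel at module 1.511)
classification: single-mesh tooth geometry

single-mesh tooth geometry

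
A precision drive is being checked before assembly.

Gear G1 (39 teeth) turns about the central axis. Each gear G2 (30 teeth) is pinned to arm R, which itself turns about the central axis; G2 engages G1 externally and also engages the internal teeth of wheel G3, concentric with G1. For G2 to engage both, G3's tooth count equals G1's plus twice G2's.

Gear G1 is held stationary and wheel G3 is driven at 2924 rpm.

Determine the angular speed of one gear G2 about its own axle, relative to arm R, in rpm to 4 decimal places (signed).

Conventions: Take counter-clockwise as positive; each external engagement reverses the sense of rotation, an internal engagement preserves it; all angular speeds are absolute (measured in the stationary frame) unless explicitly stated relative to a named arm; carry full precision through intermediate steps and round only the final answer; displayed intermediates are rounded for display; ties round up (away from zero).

planetary set (39T centre, 30T on arm, 99T internal) — Willis relation
normalise by the input: solve with ω_ring = 1, then scale by 2924 rpm
ring teeth: 39 + 2·30 = 99
39(ω_sun−ω_arm) = −99(ω_ring−ω_arm),  ω_sun = 0, ω_ring = 1
39(0−ω_arm) = −99(1−ω_arm)  ⇒  138·ω_arm = 99  ⇒  ω_arm = 33/46
sun–planet mesh: 39·(0−33/46) = −30·(ω_p−ω_arm)  ⇒  ω_p−ω_arm = 429/460
scale: ω_p−ω_arm = 429/460 × 2924 rpm = +2726.9478 rpm

+2726.9478 rpm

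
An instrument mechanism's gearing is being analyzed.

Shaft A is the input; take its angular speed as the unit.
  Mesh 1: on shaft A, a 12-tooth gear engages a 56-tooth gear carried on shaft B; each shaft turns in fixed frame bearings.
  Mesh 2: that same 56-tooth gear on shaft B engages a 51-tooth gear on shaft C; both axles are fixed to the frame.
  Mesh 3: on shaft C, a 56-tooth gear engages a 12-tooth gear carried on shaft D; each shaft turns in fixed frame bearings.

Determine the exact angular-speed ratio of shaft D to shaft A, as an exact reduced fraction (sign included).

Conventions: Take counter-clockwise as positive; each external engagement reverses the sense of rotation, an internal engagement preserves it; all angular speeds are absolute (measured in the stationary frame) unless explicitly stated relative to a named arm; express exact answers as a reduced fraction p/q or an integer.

class = fixed-axis compound train [3 meshes; 3 ratios multiply, 3 sense flips]
mesh 1 [12T→56T]: running ratio 3/14, sense −
mesh 2 [56T→51T]: running ratio 4/17, sense +
mesh 3 [56T→12T]: running ratio 56/51, sense −
ω_out/ω_in = -56/51

-56/51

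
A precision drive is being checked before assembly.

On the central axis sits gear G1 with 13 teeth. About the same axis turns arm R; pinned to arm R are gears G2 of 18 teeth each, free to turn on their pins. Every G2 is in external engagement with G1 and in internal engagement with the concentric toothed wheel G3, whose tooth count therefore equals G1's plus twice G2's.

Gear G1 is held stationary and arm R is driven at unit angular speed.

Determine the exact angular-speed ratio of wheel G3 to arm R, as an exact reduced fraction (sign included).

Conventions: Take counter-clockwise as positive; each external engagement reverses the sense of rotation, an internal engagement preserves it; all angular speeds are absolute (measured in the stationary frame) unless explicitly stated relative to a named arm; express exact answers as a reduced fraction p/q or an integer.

recognized (axles ride arm R): planetary set, 13/18/49 teeth
ring teeth: 13 + 2·18 = 49
13(ω_sun−ω_arm) = −49(ω_ring−ω_arm),  ω_sun = 0, ω_arm = 1
ω_ring = 1 − (13/49)(0−1) = 62/49
ω_out/ω_in = 62/49

62/49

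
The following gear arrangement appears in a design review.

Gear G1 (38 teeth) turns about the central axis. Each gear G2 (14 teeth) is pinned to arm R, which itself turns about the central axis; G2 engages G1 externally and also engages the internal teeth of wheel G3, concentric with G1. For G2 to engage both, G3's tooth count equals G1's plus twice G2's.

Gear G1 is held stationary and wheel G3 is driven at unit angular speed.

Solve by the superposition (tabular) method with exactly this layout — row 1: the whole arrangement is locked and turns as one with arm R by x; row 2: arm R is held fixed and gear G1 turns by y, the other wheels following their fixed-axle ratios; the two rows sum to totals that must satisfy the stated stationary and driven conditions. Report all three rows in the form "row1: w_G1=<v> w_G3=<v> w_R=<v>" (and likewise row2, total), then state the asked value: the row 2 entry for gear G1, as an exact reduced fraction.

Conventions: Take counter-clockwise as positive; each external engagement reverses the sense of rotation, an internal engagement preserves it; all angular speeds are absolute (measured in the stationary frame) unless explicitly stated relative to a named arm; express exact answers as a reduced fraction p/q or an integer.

recognized (axles ride arm R): planetary set, 38/14/66 teeth
row 1 (train locked, turned with arm): all members turn x
row 2 (arm held, sun turns y): ω_ring = −(38/66)·y, ω_arm = 0
boundary: total ω_sun = x + y = 0 and total ω_ring = x − (38/66)·y = 1  ⇒  y = -33/52, x = 33/52
row 2 ring = −(38/66)·(-33/52) = 19/52
totals (row 1 + row 2): sun 33/52 + (-33/52) = 0, ring 33/52 + 19/52 = 1, arm 33/52 + 0 = 33/52
asked cell (row2, sun) = -33/52

row1: w_G1=33/52 w_G3=33/52 w_R=33/52
row2: w_G1=-33/52 w_G3=19/52 w_R=0
total: w_G1=0 w_G3=1 w_R=33/52
asked value: -33/52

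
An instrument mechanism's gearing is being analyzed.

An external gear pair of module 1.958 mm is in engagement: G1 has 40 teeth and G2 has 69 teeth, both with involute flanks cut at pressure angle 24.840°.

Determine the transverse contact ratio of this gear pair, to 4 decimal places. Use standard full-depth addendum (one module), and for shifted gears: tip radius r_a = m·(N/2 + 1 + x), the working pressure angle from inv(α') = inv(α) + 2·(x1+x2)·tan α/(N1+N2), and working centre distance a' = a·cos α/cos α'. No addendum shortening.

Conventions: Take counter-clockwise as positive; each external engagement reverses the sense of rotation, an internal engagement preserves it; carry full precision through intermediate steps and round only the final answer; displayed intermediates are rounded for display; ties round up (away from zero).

1.5446

single-mesh involute tooth geometry (40T engaging 69T at module 1.958)
base radii: r_b1 = 35.537090, r_b2 = 61.301480
tip radii: r_a1 = 41.118000, r_a2 = 69.509000
no profile shift: α' = α, a' = a
action lengths: √(r_a1²−r_b1²) = 20.683451, √(r_a2²−r_b2²) = 32.766287
base pitch p_b = π·m·cos α = 5.582153
CR = (20.683451 + 32.766287 − 106.711000·sin 24.84000°)/5.582153 = 1.544560
contact ratio ≈ 1.5446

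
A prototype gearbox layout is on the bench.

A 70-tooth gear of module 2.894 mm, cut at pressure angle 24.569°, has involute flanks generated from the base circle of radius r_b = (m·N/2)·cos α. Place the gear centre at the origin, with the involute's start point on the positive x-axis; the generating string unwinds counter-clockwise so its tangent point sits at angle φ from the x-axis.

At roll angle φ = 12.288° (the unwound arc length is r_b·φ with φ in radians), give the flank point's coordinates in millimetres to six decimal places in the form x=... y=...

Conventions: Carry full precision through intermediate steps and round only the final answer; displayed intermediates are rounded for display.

x=94.213573 y=0.301513

recognized (one wheel, involute flank): single-mesh tooth geometry, m = 2.894, N = 70
pitch radius r_p = m·N/2 = 2.894·70/2 = 101.290000
base radius r_b = r_p·cos α = 101.290000·cos 24.569° = 92.119326
roll angle φ = 12.288° = 0.21446606 rad
x = r_b·(cos φ + φ·sin φ) = 94.213573
y = r_b·(sin φ − φ·cos φ) = 0.301513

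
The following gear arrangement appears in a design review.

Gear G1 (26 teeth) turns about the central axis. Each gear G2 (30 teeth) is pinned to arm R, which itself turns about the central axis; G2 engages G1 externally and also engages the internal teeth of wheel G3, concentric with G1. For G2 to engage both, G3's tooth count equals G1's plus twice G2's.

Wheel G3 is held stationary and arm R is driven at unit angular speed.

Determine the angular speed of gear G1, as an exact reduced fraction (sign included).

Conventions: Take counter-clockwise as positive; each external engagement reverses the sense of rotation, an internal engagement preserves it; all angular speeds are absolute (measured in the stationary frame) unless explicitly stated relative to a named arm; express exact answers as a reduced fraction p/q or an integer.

56/13

class = planetary set [G3 = 26+2·30 = 86; Willis about the carrier]
ring teeth: 26 + 2·30 = 86
26(ω_sun−ω_arm) = −86(ω_ring−ω_arm),  ω_ring = 0, ω_arm = 1
ω_sun = 1 − (86/26)(0−1) = 56/13
exact speed ratio = 56/13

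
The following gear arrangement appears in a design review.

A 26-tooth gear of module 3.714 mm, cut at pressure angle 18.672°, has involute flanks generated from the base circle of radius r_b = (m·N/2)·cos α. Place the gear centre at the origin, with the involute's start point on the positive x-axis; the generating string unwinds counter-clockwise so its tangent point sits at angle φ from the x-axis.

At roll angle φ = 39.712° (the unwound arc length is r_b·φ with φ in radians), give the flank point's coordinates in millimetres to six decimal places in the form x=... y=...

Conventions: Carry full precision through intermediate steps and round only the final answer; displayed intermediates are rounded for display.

recognized (one wheel, involute flank): single-mesh tooth geometry, m = 3.714, N = 26
pitch radius r_p = m·N/2 = 3.714·26/2 = 48.282000
base radius r_b = r_p·cos α = 48.282000·cos 18.672° = 45.740766
roll angle φ = 39.712° = 0.69310515 rad
x = r_b·(cos φ + φ·sin φ) = 55.442872
y = r_b·(sin φ − φ·cos φ) = 4.836944

x=55.442872 y=4.836944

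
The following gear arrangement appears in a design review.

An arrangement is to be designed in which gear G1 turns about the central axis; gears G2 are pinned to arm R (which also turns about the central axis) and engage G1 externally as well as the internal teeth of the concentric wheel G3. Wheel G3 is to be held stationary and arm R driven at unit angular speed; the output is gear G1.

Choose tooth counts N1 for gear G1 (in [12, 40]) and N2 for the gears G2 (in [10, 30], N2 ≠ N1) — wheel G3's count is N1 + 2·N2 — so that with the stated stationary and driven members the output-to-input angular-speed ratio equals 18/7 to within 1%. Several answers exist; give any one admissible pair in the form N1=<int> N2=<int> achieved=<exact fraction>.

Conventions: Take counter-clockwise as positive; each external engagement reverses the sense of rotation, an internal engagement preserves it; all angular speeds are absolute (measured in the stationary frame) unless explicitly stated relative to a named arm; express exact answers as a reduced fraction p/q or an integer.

N1=35 N2=10 achieved=18/7

class = planetary set [ratio 18/7 wanted; Willis about the carrier]
Willis with ω_ring = 0: ω_sun/ω_arm = (N1+N3)/N1; set equal to 18/7  ⇒  N3/N1 = 18/7 − 1 = 11/7
N3 = N1 + 2·N2  ⇒  N2/N1 = (N3/N1 − 1)/2 = (11/7 − 1)/2 = 2/7
smallest multiple with N1 ≥ 12 and N2 ≥ 10: k = 5  ⇒  N1 = 5·7 = 35, N2 = 5·2 = 10 (N1 ≤ 40, N2 ≤ 30, N2 ≠ N1 ✓), N3 = 35 + 2·10 = 55
check: (N1+N3)/N1 with N1 = 35, N3 = 55 gives 18/7; |achieved − target| = 0 ≤ 9/350 ✓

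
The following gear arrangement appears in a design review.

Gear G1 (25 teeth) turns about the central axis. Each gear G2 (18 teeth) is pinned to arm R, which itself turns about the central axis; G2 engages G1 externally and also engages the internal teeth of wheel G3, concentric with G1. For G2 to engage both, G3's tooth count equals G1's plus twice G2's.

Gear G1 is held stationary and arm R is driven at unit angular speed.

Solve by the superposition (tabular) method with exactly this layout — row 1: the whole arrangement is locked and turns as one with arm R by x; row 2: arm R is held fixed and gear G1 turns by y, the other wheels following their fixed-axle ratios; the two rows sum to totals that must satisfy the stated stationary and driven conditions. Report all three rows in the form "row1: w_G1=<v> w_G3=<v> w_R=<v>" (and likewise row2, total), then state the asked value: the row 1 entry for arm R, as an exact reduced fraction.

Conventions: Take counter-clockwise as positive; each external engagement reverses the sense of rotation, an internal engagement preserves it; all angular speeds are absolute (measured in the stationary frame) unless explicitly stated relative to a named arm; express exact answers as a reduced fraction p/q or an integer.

topology: planetary set — G1 25T / G2 18T / G3 61T, arm = carrier (Willis)
superposition row 1 [locked train]: every member turns x
superposition row 2 [arm held]: sun y, ring −(25/61)·y, arm 0
boundary: total ω_sun = x + y = 0 and total ω_arm = x = 1  ⇒  y = -1, x = 1
row 2 ring = −(25/61)·(-1) = 25/61
totals (row 1 + row 2): sun 1 + (-1) = 0, ring 1 + 25/61 = 86/61, arm 1 + 0 = 1
asked cell (row1, arm) = 1

row1: w_G1=1 w_G3=1 w_R=1
row2: w_G1=-1 w_G3=25/61 w_R=0
total: w_G1=0 w_G3=86/61 w_R=1
asked value: 1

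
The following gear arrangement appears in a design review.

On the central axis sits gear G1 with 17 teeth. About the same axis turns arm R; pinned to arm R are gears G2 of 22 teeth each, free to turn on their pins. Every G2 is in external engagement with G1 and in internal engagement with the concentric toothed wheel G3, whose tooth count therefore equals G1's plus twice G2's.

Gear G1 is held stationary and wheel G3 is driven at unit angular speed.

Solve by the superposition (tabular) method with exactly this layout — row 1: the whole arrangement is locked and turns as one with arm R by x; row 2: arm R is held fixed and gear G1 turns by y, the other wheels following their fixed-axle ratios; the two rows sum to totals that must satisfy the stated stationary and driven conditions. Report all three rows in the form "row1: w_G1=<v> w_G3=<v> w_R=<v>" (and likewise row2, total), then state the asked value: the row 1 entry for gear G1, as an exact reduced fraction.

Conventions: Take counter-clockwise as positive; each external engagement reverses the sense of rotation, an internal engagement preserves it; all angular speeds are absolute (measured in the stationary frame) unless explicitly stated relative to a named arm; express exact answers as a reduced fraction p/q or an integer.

row1: w_G1=61/78 w_G3=61/78 w_R=61/78
row2: w_G1=-61/78 w_G3=17/78 w_R=0
total: w_G1=0 w_G3=1 w_R=61/78
asked value: 61/78

recognized (axles ride arm R): planetary set, 17/22/61 teeth
row 1 — lock + rotate with arm: ω_sun = ω_ring = ω_arm = x
superposition row 2 [arm held]: sun y, ring −(17/61)·y, arm 0
boundary: total ω_sun = x + y = 0 and total ω_ring = x − (17/61)·y = 1  ⇒  y = -61/78, x = 61/78
row 2 ring = −(17/61)·(-61/78) = 17/78
totals (row 1 + row 2): sun 61/78 + (-61/78) = 0, ring 61/78 + 17/78 = 1, arm 61/78 + 0 = 61/78
asked cell (row1, sun) = 61/78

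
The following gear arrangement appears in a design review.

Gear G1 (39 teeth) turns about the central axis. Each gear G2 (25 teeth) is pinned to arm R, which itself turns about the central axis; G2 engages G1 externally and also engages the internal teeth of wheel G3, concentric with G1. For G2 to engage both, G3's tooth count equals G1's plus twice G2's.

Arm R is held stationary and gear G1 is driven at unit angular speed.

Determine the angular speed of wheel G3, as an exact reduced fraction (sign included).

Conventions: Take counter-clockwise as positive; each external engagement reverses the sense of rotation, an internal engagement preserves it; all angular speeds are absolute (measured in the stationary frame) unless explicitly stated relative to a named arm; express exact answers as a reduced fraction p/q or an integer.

-39/89

topology: planetary set — G1 39T / G2 25T / G3 89T, arm = carrier (Willis)
ring teeth: 39 + 2·25 = 89
39(ω_sun−ω_arm) = −89(ω_ring−ω_arm),  ω_arm = 0, ω_sun = 1
ω_ring = 0 − (39/89)(1−0) = -39/89
exact speed ratio = -39/89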